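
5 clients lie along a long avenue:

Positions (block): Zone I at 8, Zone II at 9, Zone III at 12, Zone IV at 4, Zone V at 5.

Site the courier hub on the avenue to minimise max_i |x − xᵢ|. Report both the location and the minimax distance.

The 1-center on a line is the midpoint of the two extreme points: leftmost at 4, rightmost at 12.
Optimal location = (4 + 12)/2 = 8; maximum distance = (12 − 4)/2 = 4.

location 8, max distance 4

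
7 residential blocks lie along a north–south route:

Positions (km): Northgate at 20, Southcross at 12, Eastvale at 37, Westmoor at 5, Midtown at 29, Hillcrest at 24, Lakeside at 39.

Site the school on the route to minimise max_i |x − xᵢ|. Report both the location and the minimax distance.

location 22, max distance 17

The 1-center on a line is the midpoint of the two extreme points: leftmost at 5, rightmost at 39.
Optimal location = (5 + 39)/2 = 22; maximum distance = (39 − 5)/2 = 17.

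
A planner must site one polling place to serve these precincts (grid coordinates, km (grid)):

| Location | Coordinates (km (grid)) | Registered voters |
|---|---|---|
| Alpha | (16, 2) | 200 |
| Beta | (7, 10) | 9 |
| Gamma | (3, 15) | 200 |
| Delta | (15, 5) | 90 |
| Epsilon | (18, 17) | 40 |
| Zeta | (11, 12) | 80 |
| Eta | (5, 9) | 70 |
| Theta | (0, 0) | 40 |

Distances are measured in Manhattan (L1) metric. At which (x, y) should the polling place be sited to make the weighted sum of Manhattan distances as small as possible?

Manhattan distance separates: Σwᵢ(|x−xᵢ|+|y−yᵢ|) = Σwᵢ|x−xᵢ| + Σwᵢ|y−yᵢ|, so x and y are optimised independently as 1-D weighted medians.
Total weight W = 729; half = 364.5.
x-coordinate, sorted with cumulative weight:
  x=0 (Theta, w=40) cum 40
  x=3 (Gamma, w=200) cum 240
  x=5 (Eta, w=70) cum 310
  x=7 (Beta, w=9) cum 319
  x=11 (Zeta, w=80) cum 399  ← median
  x=15 (Delta, w=90) cum 489
  x=16 (Alpha, w=200) cum 689
  x=18 (Epsilon, w=40) cum 729
⇒ x* = 11
y-coordinate, sorted with cumulative weight:
  y=0 (Theta, w=40) cum 40
  y=2 (Alpha, w=200) cum 240
  y=5 (Delta, w=90) cum 330
  y=9 (Eta, w=70) cum 400  ← median
  y=10 (Beta, w=9) cum 409
  y=12 (Zeta, w=80) cum 489
  y=15 (Gamma, w=200) cum 689
  y=17 (Epsilon, w=40) cum 729
⇒ y* = 9

(11, 9)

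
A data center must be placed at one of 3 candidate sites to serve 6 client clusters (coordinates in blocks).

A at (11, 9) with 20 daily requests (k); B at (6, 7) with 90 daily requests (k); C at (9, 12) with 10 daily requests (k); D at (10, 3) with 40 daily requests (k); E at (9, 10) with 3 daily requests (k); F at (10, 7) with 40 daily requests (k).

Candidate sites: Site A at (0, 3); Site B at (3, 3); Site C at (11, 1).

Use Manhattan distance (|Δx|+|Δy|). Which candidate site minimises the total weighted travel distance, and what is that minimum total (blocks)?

Total weighted distance at each candidate:
  Site A (0, 3): total = 2428
  Site B (3, 3): total = 1819
  Site C (11, 1): total = 1713
Minimum is at Site C with total 1713 blocks.

Site C, total 1713 blocks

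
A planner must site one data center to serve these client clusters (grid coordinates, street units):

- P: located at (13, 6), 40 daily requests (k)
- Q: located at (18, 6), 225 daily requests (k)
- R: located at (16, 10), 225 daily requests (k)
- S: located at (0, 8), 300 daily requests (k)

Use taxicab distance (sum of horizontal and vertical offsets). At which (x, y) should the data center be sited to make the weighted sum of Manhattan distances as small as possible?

Manhattan distance separates: Σwᵢ(|x−xᵢ|+|y−yᵢ|) = Σwᵢ|x−xᵢ| + Σwᵢ|y−yᵢ|, so x and y are optimised independently as 1-D weighted medians.
Total weight W = 790; half = 395.
x-coordinate, sorted with cumulative weight:
  x=0 (S, w=300) cum 300
  x=13 (P, w=40) cum 340
  x=16 (R, w=225) cum 565  ← median
  x=18 (Q, w=225) cum 790
⇒ x* = 16
y-coordinate, sorted with cumulative weight:
  y=6 (P, w=40) cum 40
  y=6 (Q, w=225) cum 265
  y=8 (S, w=300) cum 565  ← median
  y=10 (R, w=225) cum 790
⇒ y* = 8

(16, 8)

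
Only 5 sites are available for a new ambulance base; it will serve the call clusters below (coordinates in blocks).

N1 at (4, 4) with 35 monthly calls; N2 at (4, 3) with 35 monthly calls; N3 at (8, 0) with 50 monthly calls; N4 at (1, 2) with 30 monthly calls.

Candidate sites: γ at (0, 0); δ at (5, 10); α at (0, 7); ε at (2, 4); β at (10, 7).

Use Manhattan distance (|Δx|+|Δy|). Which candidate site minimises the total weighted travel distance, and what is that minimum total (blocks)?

Total weighted distance at each candidate:
  γ (0, 0): total = 1015
  δ (5, 10): total = 1535
  α (0, 7): total = 1455
  ε (2, 4): total = 765
  β (10, 7): total = 1535
Minimum is at ε with total 765 blocks.

ε, total 765 blocks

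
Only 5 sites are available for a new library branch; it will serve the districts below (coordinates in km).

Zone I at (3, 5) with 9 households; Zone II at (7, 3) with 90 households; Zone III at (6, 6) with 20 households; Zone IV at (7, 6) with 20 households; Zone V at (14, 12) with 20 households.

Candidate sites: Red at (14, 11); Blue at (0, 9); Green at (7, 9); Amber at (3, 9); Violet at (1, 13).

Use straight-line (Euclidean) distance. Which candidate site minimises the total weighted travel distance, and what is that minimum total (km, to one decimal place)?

Green, total 866.5 km

Total weighted distance at each candidate:
  Red (14, 11): total = 1450.2
  Blue (0, 9): total = 1447.6
  Green (7, 9): total = 866.5
  Amber (3, 9): total = 1097.9
  Violet (1, 13): total = 1741.0
Minimum is at Green with total 866.5 km.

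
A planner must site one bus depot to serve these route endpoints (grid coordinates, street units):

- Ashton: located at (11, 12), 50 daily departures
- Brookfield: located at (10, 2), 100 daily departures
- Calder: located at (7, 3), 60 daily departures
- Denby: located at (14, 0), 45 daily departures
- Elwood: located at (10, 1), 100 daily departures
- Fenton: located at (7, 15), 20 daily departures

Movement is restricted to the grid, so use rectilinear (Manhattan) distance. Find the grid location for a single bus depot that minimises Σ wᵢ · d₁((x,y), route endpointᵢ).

Manhattan distance separates: Σwᵢ(|x−xᵢ|+|y−yᵢ|) = Σwᵢ|x−xᵢ| + Σwᵢ|y−yᵢ|, so x and y are optimised independently as 1-D weighted medians.
Total weight W = 375; half = 187.5.
x-coordinate, sorted with cumulative weight:
  x=7 (Calder, w=60) cum 60
  x=7 (Fenton, w=20) cum 80
  x=10 (Brookfield, w=100) cum 180
  x=10 (Elwood, w=100) cum 280  ← median
  x=11 (Ashton, w=50) cum 330
  x=14 (Denby, w=45) cum 375
⇒ x* = 10
y-coordinate, sorted with cumulative weight:
  y=0 (Denby, w=45) cum 45
  y=1 (Elwood, w=100) cum 145
  y=2 (Brookfield, w=100) cum 245  ← median
  y=3 (Calder, w=60) cum 305
  y=12 (Ashton, w=50) cum 355
  y=15 (Fenton, w=20) cum 375
⇒ y* = 2

(10, 2)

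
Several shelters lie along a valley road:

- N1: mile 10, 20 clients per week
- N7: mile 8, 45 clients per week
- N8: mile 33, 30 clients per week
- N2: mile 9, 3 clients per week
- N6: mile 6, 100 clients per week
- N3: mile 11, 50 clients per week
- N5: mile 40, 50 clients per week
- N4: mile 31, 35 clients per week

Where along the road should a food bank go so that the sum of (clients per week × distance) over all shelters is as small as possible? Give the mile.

For a sum of weighted absolute distances on a line, the optimum is the weighted median (not the mean). Total weight W = 333; half-weight = 166.5.
Sort by position and accumulate weight:
  mile 6 (N6, w=100) → cum 100
  mile 8 (N7, w=45) → cum 145
  mile 9 (N2, w=3) → cum 148
  mile 10 (N1, w=20) → cum 168  ≥ 166.5 → median here
  mile 11 (N3, w=50) → cum 218
  mile 31 (N4, w=35) → cum 253
  mile 33 (N8, w=30) → cum 283
  mile 40 (N5, w=50) → cum 333
Optimal location: mile 10.

x = 10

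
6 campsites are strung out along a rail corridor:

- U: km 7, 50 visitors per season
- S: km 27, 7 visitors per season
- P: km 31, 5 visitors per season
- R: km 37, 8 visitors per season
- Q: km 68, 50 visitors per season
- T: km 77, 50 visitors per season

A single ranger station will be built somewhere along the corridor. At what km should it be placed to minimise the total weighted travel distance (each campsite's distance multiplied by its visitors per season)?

For a sum of weighted absolute distances on a line, the optimum is the weighted median (not the mean). Total weight W = 170; half-weight = 85.
Sort by position and accumulate weight:
  km 7 (U, w=50) → cum 50
  km 27 (S, w=7) → cum 57
  km 31 (P, w=5) → cum 62
  km 37 (R, w=8) → cum 70
  km 68 (Q, w=50) → cum 120  ≥ 85 → median here
  km 77 (T, w=50) → cum 170
Optimal location: km 68.

x = 68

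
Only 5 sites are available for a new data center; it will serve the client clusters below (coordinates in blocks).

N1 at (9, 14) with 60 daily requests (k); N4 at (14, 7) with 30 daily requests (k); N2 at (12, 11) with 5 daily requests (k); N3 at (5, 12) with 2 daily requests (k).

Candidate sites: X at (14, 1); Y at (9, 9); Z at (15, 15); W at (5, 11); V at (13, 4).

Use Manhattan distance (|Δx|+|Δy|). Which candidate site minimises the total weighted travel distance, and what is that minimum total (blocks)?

Y, total 549 blocks

Total weighted distance at each candidate:
  X (14, 1): total = 1360
  Y (9, 9): total = 549
  Z (15, 15): total = 751
  W (5, 11): total = 847
  V (13, 4): total = 1032
Minimum is at Y with total 549 blocks.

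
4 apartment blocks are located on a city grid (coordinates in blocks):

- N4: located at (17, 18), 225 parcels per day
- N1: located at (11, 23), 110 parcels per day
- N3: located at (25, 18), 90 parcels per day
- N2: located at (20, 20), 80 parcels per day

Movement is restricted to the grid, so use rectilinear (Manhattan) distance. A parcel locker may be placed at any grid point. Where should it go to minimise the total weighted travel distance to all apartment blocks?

Manhattan distance separates: Σwᵢ(|x−xᵢ|+|y−yᵢ|) = Σwᵢ|x−xᵢ| + Σwᵢ|y−yᵢ|, so x and y are optimised independently as 1-D weighted medians.
Total weight W = 505; half = 252.5.
x-coordinate, sorted with cumulative weight:
  x=11 (N1, w=110) cum 110
  x=17 (N4, w=225) cum 335  ← median
  x=20 (N2, w=80) cum 415
  x=25 (N3, w=90) cum 505
⇒ x* = 17
y-coordinate, sorted with cumulative weight:
  y=18 (N4, w=225) cum 225
  y=18 (N3, w=90) cum 315  ← median
  y=20 (N2, w=80) cum 395
  y=23 (N1, w=110) cum 505
⇒ y* = 18

(17, 18)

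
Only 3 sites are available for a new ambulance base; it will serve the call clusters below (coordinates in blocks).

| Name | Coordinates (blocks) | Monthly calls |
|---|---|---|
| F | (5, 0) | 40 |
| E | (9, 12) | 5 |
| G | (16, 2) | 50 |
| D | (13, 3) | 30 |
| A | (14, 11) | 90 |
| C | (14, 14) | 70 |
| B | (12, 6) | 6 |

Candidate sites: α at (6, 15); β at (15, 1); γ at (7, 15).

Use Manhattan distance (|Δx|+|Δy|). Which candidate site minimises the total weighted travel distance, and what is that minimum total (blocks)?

β, total 2763 blocks

Total weighted distance at each candidate:
  α (6, 15): total = 4190
  β (15, 1): total = 2763
  γ (7, 15): total = 3979
Minimum is at β with total 2763 blocks.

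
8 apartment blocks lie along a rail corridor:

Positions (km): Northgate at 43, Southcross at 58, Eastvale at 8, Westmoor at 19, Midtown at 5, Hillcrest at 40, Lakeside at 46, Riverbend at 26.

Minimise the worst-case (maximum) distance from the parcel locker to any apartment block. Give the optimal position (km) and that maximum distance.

The 1-center on a line is the midpoint of the two extreme points: leftmost at 5, rightmost at 58.
Optimal location = (5 + 58)/2 = 31.5; maximum distance = (58 − 5)/2 = 26.5.

location 31.5, max distance 26.5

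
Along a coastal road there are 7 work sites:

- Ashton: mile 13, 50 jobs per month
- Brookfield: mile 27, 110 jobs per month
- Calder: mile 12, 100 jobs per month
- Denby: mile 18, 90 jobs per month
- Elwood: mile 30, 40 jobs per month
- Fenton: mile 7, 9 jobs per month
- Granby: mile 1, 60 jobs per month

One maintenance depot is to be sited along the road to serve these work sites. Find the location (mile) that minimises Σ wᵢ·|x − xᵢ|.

For a sum of weighted absolute distances on a line, the optimum is the weighted median (not the mean). Total weight W = 459; half-weight = 229.5.
Sort by position and accumulate weight:
  mile 1 (Granby, w=60) → cum 60
  mile 7 (Fenton, w=9) → cum 69
  mile 12 (Calder, w=100) → cum 169
  mile 13 (Ashton, w=50) → cum 219
  mile 18 (Denby, w=90) → cum 309  ≥ 229.5 → median here
  mile 27 (Brookfield, w=110) → cum 419
  mile 30 (Elwood, w=40) → cum 459
Optimal location: mile 18.

x = 18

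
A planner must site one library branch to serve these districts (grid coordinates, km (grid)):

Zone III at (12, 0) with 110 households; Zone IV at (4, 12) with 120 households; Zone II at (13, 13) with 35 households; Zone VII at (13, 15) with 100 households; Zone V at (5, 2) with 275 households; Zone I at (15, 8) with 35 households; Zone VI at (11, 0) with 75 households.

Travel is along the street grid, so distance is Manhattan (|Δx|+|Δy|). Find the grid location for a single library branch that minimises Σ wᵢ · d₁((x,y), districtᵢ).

(5, 2)

Manhattan distance separates: Σwᵢ(|x−xᵢ|+|y−yᵢ|) = Σwᵢ|x−xᵢ| + Σwᵢ|y−yᵢ|, so x and y are optimised independently as 1-D weighted medians.
Total weight W = 750; half = 375.
x-coordinate, sorted with cumulative weight:
  x=4 (Zone IV, w=120) cum 120
  x=5 (Zone V, w=275) cum 395  ← median
  x=11 (Zone VI, w=75) cum 470
  x=12 (Zone III, w=110) cum 580
  x=13 (Zone II, w=35) cum 615
  x=13 (Zone VII, w=100) cum 715
  x=15 (Zone I, w=35) cum 750
⇒ x* = 5
y-coordinate, sorted with cumulative weight:
  y=0 (Zone III, w=110) cum 110
  y=0 (Zone VI, w=75) cum 185
  y=2 (Zone V, w=275) cum 460  ← median
  y=8 (Zone I, w=35) cum 495
  y=12 (Zone IV, w=120) cum 615
  y=13 (Zone II, w=35) cum 650
  y=15 (Zone VII, w=100) cum 750
⇒ y* = 2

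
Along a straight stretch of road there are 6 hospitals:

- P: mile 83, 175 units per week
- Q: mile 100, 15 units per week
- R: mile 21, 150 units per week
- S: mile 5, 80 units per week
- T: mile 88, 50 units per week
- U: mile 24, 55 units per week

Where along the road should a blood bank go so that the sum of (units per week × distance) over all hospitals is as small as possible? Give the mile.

x = 24

For a sum of weighted absolute distances on a line, the optimum is the weighted median (not the mean). Total weight W = 525; half-weight = 262.5.
Sort by position and accumulate weight:
  mile 5 (S, w=80) → cum 80
  mile 21 (R, w=150) → cum 230
  mile 24 (U, w=55) → cum 285  ≥ 262.5 → median here
  mile 83 (P, w=175) → cum 460
  mile 88 (T, w=50) → cum 510
  mile 100 (Q, w=15) → cum 525
Optimal location: mile 24.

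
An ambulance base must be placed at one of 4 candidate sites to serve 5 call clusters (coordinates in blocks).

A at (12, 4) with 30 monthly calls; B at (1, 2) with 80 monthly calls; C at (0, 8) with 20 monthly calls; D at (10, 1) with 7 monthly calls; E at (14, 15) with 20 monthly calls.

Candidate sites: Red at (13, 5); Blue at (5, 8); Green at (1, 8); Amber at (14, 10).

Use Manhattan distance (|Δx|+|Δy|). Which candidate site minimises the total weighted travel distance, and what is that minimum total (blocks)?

Total weighted distance at each candidate:
  Red (13, 5): total = 1849
  Blue (5, 8): total = 1634
  Green (1, 8): total = 1462
  Amber (14, 10): total = 2431
Minimum is at Green with total 1462 blocks.

Green, total 1462 blocks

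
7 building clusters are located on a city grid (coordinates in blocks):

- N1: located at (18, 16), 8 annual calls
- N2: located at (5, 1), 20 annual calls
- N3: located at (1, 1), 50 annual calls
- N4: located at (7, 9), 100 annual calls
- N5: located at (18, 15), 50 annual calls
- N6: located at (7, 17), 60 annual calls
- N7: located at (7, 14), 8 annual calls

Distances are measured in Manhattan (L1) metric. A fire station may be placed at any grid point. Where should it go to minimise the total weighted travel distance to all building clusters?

Manhattan distance separates: Σwᵢ(|x−xᵢ|+|y−yᵢ|) = Σwᵢ|x−xᵢ| + Σwᵢ|y−yᵢ|, so x and y are optimised independently as 1-D weighted medians.
Total weight W = 296; half = 148.
x-coordinate, sorted with cumulative weight:
  x=1 (N3, w=50) cum 50
  x=5 (N2, w=20) cum 70
  x=7 (N4, w=100) cum 170  ← median
  x=7 (N6, w=60) cum 230
  x=7 (N7, w=8) cum 238
  x=18 (N1, w=8) cum 246
  x=18 (N5, w=50) cum 296
⇒ x* = 7
y-coordinate, sorted with cumulative weight:
  y=1 (N2, w=20) cum 20
  y=1 (N3, w=50) cum 70
  y=9 (N4, w=100) cum 170  ← median
  y=14 (N7, w=8) cum 178
  y=15 (N5, w=50) cum 228
  y=16 (N1, w=8) cum 236
  y=17 (N6, w=60) cum 296
⇒ y* = 9

(7, 9)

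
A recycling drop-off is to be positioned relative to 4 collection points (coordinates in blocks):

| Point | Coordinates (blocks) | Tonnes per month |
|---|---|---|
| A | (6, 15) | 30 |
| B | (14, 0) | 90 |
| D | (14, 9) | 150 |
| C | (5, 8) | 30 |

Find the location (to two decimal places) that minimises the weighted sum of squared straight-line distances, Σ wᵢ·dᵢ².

(12.30, 6.80)

The minimiser of Σwᵢ‖p−pᵢ‖² is the weighted centroid p* = (Σwᵢpᵢ)/(Σwᵢ).
Σwᵢ = 300.
Σwᵢxᵢ = 30·6 + 90·14 + 150·14 + 30·5 = 3690.
Σwᵢyᵢ = 30·15 + 90·0 + 150·9 + 30·8 = 2040.
x* = 3690/300 = 12.30, y* = 2040/300 = 6.80.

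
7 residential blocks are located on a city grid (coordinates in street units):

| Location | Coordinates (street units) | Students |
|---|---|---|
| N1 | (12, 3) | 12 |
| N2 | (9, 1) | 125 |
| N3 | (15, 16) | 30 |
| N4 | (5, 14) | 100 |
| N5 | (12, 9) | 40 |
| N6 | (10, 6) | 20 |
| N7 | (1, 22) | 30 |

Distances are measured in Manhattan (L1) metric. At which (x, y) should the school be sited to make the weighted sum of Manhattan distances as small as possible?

(9, 9)

Manhattan distance separates: Σwᵢ(|x−xᵢ|+|y−yᵢ|) = Σwᵢ|x−xᵢ| + Σwᵢ|y−yᵢ|, so x and y are optimised independently as 1-D weighted medians.
Total weight W = 357; half = 178.5.
x-coordinate, sorted with cumulative weight:
  x=1 (N7, w=30) cum 30
  x=5 (N4, w=100) cum 130
  x=9 (N2, w=125) cum 255  ← median
  x=10 (N6, w=20) cum 275
  x=12 (N1, w=12) cum 287
  x=12 (N5, w=40) cum 327
  x=15 (N3, w=30) cum 357
⇒ x* = 9
y-coordinate, sorted with cumulative weight:
  y=1 (N2, w=125) cum 125
  y=3 (N1, w=12) cum 137
  y=6 (N6, w=20) cum 157
  y=9 (N5, w=40) cum 197  ← median
  y=14 (N4, w=100) cum 297
  y=16 (N3, w=30) cum 327
  y=22 (N7, w=30) cum 357
⇒ y* = 9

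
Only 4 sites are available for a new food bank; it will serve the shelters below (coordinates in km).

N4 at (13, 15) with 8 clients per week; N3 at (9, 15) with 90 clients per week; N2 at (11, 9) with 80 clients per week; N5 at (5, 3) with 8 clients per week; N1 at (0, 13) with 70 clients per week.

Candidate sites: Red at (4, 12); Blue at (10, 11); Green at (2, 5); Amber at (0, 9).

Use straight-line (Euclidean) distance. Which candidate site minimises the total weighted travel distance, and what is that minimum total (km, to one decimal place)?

Blue, total 1379.3 km

Total weighted distance at each candidate:
  Red (4, 12): total = 1571.0
  Blue (10, 11): total = 1379.3
  Green (2, 5): total = 2611.5
  Amber (0, 9): total = 2310.5
Minimum is at Blue with total 1379.3 km.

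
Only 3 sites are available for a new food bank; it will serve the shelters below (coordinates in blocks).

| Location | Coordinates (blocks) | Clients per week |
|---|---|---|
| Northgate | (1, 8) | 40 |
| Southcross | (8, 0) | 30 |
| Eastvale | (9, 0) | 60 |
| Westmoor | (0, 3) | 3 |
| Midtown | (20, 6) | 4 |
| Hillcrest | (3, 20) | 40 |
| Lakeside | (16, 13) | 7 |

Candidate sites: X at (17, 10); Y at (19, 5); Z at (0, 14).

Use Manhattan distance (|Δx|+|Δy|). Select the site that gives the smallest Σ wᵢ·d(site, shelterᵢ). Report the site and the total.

Total weighted distance at each candidate:
  X (17, 10): total = 3458
  Y (19, 5): total = 3608
  Z (0, 14): total = 2944
Minimum is at Z with total 2944 blocks.

Z, total 2944 blocks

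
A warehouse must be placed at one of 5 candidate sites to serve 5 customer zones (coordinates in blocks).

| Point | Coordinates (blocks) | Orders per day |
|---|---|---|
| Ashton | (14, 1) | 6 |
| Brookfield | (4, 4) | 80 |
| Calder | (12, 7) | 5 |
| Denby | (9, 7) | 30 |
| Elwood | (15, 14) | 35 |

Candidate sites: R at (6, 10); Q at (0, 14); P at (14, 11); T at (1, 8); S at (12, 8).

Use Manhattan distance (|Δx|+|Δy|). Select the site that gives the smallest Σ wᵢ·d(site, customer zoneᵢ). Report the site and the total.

Total weighted distance at each candidate:
  R (6, 10): total = 1422
  Q (0, 14): total = 2382
  P (14, 11): total = 1860
  T (1, 8): total = 1710
  S (12, 8): total = 1454
Minimum is at R with total 1422 blocks.

R, total 1422 blocks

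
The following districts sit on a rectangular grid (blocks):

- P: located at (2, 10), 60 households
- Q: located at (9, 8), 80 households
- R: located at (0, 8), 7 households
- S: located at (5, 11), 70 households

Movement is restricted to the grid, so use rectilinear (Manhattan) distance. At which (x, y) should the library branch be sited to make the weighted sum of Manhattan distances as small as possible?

Manhattan distance separates: Σwᵢ(|x−xᵢ|+|y−yᵢ|) = Σwᵢ|x−xᵢ| + Σwᵢ|y−yᵢ|, so x and y are optimised independently as 1-D weighted medians.
Total weight W = 217; half = 108.5.
x-coordinate, sorted with cumulative weight:
  x=0 (R, w=7) cum 7
  x=2 (P, w=60) cum 67
  x=5 (S, w=70) cum 137  ← median
  x=9 (Q, w=80) cum 217
⇒ x* = 5
y-coordinate, sorted with cumulative weight:
  y=8 (Q, w=80) cum 80
  y=8 (R, w=7) cum 87
  y=10 (P, w=60) cum 147  ← median
  y=11 (S, w=70) cum 217
⇒ y* = 10

(5, 10)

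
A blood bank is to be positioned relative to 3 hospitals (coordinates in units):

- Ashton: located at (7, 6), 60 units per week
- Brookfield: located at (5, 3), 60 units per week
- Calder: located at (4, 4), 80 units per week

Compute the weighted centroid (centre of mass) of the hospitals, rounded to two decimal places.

(5.20, 4.30)

The minimiser of Σwᵢ‖p−pᵢ‖² is the weighted centroid p* = (Σwᵢpᵢ)/(Σwᵢ).
Σwᵢ = 200.
Σwᵢxᵢ = 60·7 + 60·5 + 80·4 = 1040.
Σwᵢyᵢ = 60·6 + 60·3 + 80·4 = 860.
x* = 1040/200 = 5.20, y* = 860/200 = 4.30.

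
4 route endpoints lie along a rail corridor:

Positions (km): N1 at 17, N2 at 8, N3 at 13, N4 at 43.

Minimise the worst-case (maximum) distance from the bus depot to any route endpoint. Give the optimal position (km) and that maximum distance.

The 1-center on a line is the midpoint of the two extreme points: leftmost at 8, rightmost at 43.
Optimal location = (8 + 43)/2 = 25.5; maximum distance = (43 − 8)/2 = 17.5.

location 25.5, max distance 17.5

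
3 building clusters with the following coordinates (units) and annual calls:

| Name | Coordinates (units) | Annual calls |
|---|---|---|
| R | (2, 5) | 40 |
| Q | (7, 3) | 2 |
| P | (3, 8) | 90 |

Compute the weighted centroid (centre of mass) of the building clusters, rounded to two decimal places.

The minimiser of Σwᵢ‖p−pᵢ‖² is the weighted centroid p* = (Σwᵢpᵢ)/(Σwᵢ).
Σwᵢ = 132.
Σwᵢxᵢ = 40·2 + 2·7 + 90·3 = 364.
Σwᵢyᵢ = 40·5 + 2·3 + 90·8 = 926.
x* = 364/132 = 2.76, y* = 926/132 = 7.02.

(2.76, 7.02)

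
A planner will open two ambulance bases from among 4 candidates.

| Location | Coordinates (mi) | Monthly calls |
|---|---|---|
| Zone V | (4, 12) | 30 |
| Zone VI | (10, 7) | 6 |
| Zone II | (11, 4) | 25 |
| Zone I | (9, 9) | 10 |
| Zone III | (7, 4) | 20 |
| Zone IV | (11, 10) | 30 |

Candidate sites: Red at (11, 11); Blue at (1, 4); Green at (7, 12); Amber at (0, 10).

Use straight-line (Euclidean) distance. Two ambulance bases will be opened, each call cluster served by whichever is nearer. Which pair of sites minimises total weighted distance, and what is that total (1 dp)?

{Red, Green}, total 508.0

Evaluate every pair (each demand assigned to the nearer of the two):
  {Red, Green}: total = 508.0
  {Red, Amber}: total = 553.4
  {Red, Blue}: total = 590.2
  {Blue, Green}: total = 638.8
  {Green, Amber}: total = 678.8
  {Blue, Amber}: total = 981.6
Best pair: {Red, Green} with total 508.0.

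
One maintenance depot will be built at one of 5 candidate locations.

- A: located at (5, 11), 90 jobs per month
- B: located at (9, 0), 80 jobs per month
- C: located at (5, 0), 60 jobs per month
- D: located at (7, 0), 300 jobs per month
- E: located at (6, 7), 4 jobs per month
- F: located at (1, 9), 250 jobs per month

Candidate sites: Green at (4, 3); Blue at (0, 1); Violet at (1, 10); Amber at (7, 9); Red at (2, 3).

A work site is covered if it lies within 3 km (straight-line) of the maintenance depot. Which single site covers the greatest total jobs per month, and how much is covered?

Coverage radius r = 3 km; a point is covered iff (Δx)²+(Δy)² ≤ 3² = 9.
  Green (4, 3): covers {none} → 0
  Blue (0, 1): covers {none} → 0
  Violet (1, 10): covers {F} → 250
  Amber (7, 9): covers {A, E} → 94
  Red (2, 3): covers {none} → 0
Maximum coverage at Violet: 250 jobs per month.

Violet, covering 250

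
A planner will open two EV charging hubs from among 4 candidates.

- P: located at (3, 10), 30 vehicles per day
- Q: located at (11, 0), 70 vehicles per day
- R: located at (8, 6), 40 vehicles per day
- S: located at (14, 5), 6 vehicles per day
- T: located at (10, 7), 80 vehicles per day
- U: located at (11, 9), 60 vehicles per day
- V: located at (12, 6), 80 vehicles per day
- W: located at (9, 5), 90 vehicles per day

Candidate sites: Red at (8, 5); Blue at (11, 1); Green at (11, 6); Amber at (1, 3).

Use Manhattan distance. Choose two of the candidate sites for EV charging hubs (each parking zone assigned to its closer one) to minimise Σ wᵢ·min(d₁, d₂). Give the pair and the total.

{Blue, Green}, total 1264

Evaluate every pair (each demand assigned to the nearer of the two):
  {Blue, Green}: total = 1264
  {Red, Green}: total = 1294
  {Green, Amber}: total = 1524
  {Red, Blue}: total = 1676
  {Red, Amber}: total = 2136
  {Blue, Amber}: total = 2762
Best pair: {Blue, Green} with total 1264.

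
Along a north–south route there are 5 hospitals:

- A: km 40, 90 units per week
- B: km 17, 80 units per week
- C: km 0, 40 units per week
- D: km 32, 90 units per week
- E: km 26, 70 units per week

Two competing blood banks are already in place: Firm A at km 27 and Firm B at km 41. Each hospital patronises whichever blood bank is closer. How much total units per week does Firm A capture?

280

The indifferent point is the midpoint (27+41)/2 = 34; hospitals left of it (closer to Firm A at 27) go to Firm A, those right go to Firm B.
  C at 0 (w=40) → Firm A
  B at 17 (w=80) → Firm A
  E at 26 (w=70) → Firm A
  D at 32 (w=90) → Firm A
  A at 40 (w=90) → Firm B
Firm A captures 280; Firm B captures 90.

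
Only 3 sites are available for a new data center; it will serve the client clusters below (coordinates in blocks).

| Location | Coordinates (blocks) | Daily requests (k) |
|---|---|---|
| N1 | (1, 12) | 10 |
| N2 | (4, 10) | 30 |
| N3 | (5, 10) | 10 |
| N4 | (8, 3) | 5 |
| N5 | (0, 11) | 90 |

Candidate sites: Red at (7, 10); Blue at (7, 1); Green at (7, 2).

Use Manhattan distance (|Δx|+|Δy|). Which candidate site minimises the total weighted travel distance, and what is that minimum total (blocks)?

Red, total 950 blocks

Total weighted distance at each candidate:
  Red (7, 10): total = 950
  Blue (7, 1): total = 2185
  Green (7, 2): total = 2040
Minimum is at Red with total 950 blocks.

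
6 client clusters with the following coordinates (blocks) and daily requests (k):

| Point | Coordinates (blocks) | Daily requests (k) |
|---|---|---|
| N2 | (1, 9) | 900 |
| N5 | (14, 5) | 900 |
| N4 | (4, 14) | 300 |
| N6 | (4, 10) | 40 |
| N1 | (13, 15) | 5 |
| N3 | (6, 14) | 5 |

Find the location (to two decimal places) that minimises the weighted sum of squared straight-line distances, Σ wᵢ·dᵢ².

(6.96, 8.07)

The minimiser of Σwᵢ‖p−pᵢ‖² is the weighted centroid p* = (Σwᵢpᵢ)/(Σwᵢ).
Σwᵢ = 2150.
Σwᵢxᵢ = 900·1 + 900·14 + 300·4 + 40·4 + 5·13 + 5·6 = 14955.
Σwᵢyᵢ = 900·9 + 900·5 + 300·14 + 40·10 + 5·15 + 5·14 = 17345.
x* = 14955/2150 = 6.96, y* = 17345/2150 = 8.07.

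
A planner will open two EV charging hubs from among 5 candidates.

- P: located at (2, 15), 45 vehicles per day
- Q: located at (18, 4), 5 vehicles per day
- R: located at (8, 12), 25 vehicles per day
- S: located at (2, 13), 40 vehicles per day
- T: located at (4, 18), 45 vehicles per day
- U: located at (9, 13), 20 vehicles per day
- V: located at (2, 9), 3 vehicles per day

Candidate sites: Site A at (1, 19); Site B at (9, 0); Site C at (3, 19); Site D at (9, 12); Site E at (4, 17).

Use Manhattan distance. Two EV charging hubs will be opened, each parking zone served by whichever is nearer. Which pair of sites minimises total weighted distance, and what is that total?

Evaluate every pair (each demand assigned to the nearer of the two):
  {Site D, Site E}: total = 625
  {Site C, Site D}: total = 755
  {Site A, Site D}: total = 845
  {Site B, Site E}: total = 965
  {Site A, Site E}: total = 1035
  {Site C, Site E}: total = 1035
  {Site B, Site C}: total = 1233
  {Site A, Site C}: total = 1318
  {Site A, Site B}: total = 1368
  {Site B, Site D}: total = 1405
Best pair: {Site D, Site E} with total 625.

{Site D, Site E}, total 625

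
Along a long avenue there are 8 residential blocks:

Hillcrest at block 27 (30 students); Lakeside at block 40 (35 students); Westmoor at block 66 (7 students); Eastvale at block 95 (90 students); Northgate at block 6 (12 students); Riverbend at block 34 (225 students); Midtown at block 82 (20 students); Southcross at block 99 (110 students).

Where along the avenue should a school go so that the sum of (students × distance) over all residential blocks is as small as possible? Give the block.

x = 34

For a sum of weighted absolute distances on a line, the optimum is the weighted median (not the mean). Total weight W = 529; half-weight = 264.5.
Sort by position and accumulate weight:
  block 6 (Northgate, w=12) → cum 12
  block 27 (Hillcrest, w=30) → cum 42
  block 34 (Riverbend, w=225) → cum 267  ≥ 264.5 → median here
  block 40 (Lakeside, w=35) → cum 302
  block 66 (Westmoor, w=7) → cum 309
  block 82 (Midtown, w=20) → cum 329
  block 95 (Eastvale, w=90) → cum 419
  block 99 (Southcross, w=110) → cum 529
Optimal location: block 34.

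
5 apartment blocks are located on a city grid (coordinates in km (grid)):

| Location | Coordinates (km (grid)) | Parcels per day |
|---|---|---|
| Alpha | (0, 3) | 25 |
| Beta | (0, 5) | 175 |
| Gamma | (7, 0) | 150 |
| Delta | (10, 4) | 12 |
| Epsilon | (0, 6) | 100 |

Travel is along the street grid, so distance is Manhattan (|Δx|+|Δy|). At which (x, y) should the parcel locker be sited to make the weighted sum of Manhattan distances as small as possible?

(0, 5)

Manhattan distance separates: Σwᵢ(|x−xᵢ|+|y−yᵢ|) = Σwᵢ|x−xᵢ| + Σwᵢ|y−yᵢ|, so x and y are optimised independently as 1-D weighted medians.
Total weight W = 462; half = 231.
x-coordinate, sorted with cumulative weight:
  x=0 (Alpha, w=25) cum 25
  x=0 (Beta, w=175) cum 200
  x=0 (Epsilon, w=100) cum 300  ← median
  x=7 (Gamma, w=150) cum 450
  x=10 (Delta, w=12) cum 462
⇒ x* = 0
y-coordinate, sorted with cumulative weight:
  y=0 (Gamma, w=150) cum 150
  y=3 (Alpha, w=25) cum 175
  y=4 (Delta, w=12) cum 187
  y=5 (Beta, w=175) cum 362  ← median
  y=6 (Epsilon, w=100) cum 462
⇒ y* = 5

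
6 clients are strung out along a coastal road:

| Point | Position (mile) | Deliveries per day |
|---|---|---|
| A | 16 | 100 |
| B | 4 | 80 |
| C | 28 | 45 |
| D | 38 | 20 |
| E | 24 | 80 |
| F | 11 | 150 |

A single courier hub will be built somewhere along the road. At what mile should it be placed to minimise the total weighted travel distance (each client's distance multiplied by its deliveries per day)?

x = 16

For a sum of weighted absolute distances on a line, the optimum is the weighted median (not the mean). Total weight W = 475; half-weight = 237.5.
Sort by position and accumulate weight:
  mile 4 (B, w=80) → cum 80
  mile 11 (F, w=150) → cum 230
  mile 16 (A, w=100) → cum 330  ≥ 237.5 → median here
  mile 24 (E, w=80) → cum 410
  mile 28 (C, w=45) → cum 455
  mile 38 (D, w=20) → cum 475
Optimal location: mile 16.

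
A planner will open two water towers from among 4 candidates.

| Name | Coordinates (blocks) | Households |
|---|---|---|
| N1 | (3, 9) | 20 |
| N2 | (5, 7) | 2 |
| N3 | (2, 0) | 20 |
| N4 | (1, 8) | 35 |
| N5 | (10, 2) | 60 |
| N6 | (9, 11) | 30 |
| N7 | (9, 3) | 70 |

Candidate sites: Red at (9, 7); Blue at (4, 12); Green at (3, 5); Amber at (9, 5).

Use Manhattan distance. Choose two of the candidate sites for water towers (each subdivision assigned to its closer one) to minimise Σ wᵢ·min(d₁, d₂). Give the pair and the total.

Evaluate every pair (each demand assigned to the nearer of the two):
  {Green, Amber}: total = 943
  {Blue, Amber}: total = 1137
  {Red, Green}: total = 1143
  {Red, Amber}: total = 1223
  {Red, Blue}: total = 1373
  {Blue, Green}: total = 1723
Best pair: {Green, Amber} with total 943.

{Green, Amber}, total 943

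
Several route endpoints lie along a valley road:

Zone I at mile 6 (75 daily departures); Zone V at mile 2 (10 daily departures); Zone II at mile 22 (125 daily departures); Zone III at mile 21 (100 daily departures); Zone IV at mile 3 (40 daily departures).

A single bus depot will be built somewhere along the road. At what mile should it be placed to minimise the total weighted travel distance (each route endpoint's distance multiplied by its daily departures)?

x = 21

For a sum of weighted absolute distances on a line, the optimum is the weighted median (not the mean). Total weight W = 350; half-weight = 175.
Sort by position and accumulate weight:
  mile 2 (Zone V, w=10) → cum 10
  mile 3 (Zone IV, w=40) → cum 50
  mile 6 (Zone I, w=75) → cum 125
  mile 21 (Zone III, w=100) → cum 225  ≥ 175 → median here
  mile 22 (Zone II, w=125) → cum 350
Optimal location: mile 21.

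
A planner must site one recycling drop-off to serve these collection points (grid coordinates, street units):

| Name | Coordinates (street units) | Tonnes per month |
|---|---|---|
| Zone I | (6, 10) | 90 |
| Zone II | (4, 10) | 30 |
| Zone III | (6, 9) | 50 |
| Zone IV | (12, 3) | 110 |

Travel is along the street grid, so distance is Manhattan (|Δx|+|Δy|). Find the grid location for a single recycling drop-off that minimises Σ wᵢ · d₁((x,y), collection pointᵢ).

(6, 9)

Manhattan distance separates: Σwᵢ(|x−xᵢ|+|y−yᵢ|) = Σwᵢ|x−xᵢ| + Σwᵢ|y−yᵢ|, so x and y are optimised independently as 1-D weighted medians.
Total weight W = 280; half = 140.
x-coordinate, sorted with cumulative weight:
  x=4 (Zone II, w=30) cum 30
  x=6 (Zone I, w=90) cum 120
  x=6 (Zone III, w=50) cum 170  ← median
  x=12 (Zone IV, w=110) cum 280
⇒ x* = 6
y-coordinate, sorted with cumulative weight:
  y=3 (Zone IV, w=110) cum 110
  y=9 (Zone III, w=50) cum 160  ← median
  y=10 (Zone I, w=90) cum 250
  y=10 (Zone II, w=30) cum 280
⇒ y* = 9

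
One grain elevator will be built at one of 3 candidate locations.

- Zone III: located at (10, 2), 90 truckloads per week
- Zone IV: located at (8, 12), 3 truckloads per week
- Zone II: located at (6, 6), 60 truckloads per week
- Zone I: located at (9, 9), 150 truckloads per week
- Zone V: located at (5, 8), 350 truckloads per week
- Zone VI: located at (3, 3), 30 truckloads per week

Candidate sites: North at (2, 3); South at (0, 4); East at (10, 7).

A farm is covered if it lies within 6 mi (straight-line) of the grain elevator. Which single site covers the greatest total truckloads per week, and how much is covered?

East, covering 653

Coverage radius r = 6 mi; a point is covered iff (Δx)²+(Δy)² ≤ 6² = 36.
  North (2, 3): covers {Zone II, Zone V, Zone VI} → 440
  South (0, 4): covers {Zone VI} → 30
  East (10, 7): covers {Zone III, Zone IV, Zone II, Zone I, Zone V} → 653
Maximum coverage at East: 653 truckloads per week.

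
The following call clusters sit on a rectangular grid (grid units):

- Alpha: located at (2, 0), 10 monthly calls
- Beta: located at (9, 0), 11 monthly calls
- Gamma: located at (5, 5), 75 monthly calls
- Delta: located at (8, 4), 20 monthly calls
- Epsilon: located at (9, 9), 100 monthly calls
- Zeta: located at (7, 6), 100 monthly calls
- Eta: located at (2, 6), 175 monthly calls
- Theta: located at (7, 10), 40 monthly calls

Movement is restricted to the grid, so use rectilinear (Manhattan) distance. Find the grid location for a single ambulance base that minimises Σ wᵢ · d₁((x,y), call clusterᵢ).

Manhattan distance separates: Σwᵢ(|x−xᵢ|+|y−yᵢ|) = Σwᵢ|x−xᵢ| + Σwᵢ|y−yᵢ|, so x and y are optimised independently as 1-D weighted medians.
Total weight W = 531; half = 265.5.
x-coordinate, sorted with cumulative weight:
  x=2 (Alpha, w=10) cum 10
  x=2 (Eta, w=175) cum 185
  x=5 (Gamma, w=75) cum 260
  x=7 (Zeta, w=100) cum 360  ← median
  x=7 (Theta, w=40) cum 400
  x=8 (Delta, w=20) cum 420
  x=9 (Beta, w=11) cum 431
  x=9 (Epsilon, w=100) cum 531
⇒ x* = 7
y-coordinate, sorted with cumulative weight:
  y=0 (Alpha, w=10) cum 10
  y=0 (Beta, w=11) cum 21
  y=4 (Delta, w=20) cum 41
  y=5 (Gamma, w=75) cum 116
  y=6 (Zeta, w=100) cum 216
  y=6 (Eta, w=175) cum 391  ← median
  y=9 (Epsilon, w=100) cum 491
  y=10 (Theta, w=40) cum 531
⇒ y* = 6

(7, 6)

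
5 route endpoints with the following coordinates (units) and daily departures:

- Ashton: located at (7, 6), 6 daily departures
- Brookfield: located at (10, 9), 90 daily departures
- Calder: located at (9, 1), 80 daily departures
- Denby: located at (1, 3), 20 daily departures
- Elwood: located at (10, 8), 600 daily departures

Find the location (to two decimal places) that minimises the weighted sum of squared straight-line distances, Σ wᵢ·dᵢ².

The minimiser of Σwᵢ‖p−pᵢ‖² is the weighted centroid p* = (Σwᵢpᵢ)/(Σwᵢ).
Σwᵢ = 796.
Σwᵢxᵢ = 6·7 + 90·10 + 80·9 + 20·1 + 600·10 = 7682.
Σwᵢyᵢ = 6·6 + 90·9 + 80·1 + 20·3 + 600·8 = 5786.
x* = 7682/796 = 9.65, y* = 5786/796 = 7.27.

(9.65, 7.27)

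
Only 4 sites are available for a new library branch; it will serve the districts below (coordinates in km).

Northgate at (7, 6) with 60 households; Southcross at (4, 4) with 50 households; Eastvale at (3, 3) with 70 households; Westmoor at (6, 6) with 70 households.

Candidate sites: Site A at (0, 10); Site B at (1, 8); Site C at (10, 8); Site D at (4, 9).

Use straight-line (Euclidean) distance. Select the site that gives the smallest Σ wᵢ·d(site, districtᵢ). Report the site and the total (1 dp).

Site D, total 1182.7 km

Total weighted distance at each candidate:
  Site A (0, 10): total = 1882.2
  Site B (1, 8): total = 1383.4
  Site C (10, 8): total = 1492.1
  Site D (4, 9): total = 1182.7
Minimum is at Site D with total 1182.7 km.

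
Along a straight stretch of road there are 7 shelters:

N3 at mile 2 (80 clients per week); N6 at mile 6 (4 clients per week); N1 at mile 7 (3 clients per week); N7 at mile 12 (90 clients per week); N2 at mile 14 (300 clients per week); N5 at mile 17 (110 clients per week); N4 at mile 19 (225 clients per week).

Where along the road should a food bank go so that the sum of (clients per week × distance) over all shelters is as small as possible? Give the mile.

For a sum of weighted absolute distances on a line, the optimum is the weighted median (not the mean). Total weight W = 812; half-weight = 406.
Sort by position and accumulate weight:
  mile 2 (N3, w=80) → cum 80
  mile 6 (N6, w=4) → cum 84
  mile 7 (N1, w=3) → cum 87
  mile 12 (N7, w=90) → cum 177
  mile 14 (N2, w=300) → cum 477  ≥ 406 → median here
  mile 17 (N5, w=110) → cum 587
  mile 19 (N4, w=225) → cum 812
Optimal location: mile 14.

x = 14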